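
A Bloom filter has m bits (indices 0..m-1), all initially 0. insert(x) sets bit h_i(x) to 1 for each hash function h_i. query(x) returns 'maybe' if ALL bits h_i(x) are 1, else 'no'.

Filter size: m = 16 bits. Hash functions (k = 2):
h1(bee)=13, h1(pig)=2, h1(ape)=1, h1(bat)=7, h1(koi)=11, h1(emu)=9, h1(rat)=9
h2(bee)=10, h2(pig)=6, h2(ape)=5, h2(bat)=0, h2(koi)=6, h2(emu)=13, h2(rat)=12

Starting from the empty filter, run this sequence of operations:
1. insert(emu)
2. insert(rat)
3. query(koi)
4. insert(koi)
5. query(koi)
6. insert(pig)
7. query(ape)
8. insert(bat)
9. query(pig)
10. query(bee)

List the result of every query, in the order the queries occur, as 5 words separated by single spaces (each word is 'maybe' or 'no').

Start: bits=0000000000000000
Op 1: insert emu -> sets bits 9 13 -> bits=0000000001000100
Op 2: insert rat -> sets bits 9 12 -> bits=0000000001001100
Op 3: query koi -> checks bit6=0, bit11=0 (has a 0) -> no
Op 4: insert koi -> sets bits 6 11 -> bits=0000001001011100
Op 5: query koi -> checks bit6=1, bit11=1 (all 1) -> maybe
Op 6: insert pig -> sets bits 2 6 -> bits=0010001001011100
Op 7: query ape -> checks bit1=0, bit5=0 (has a 0) -> no
Op 8: insert bat -> sets bits 0 7 -> bits=1010001101011100
Op 9: query pig -> checks bit2=1, bit6=1 (all 1) -> maybe
Op 10: query bee -> checks bit10=0, bit13=1 (has a 0) -> no
Query results in order: no maybe no maybe no

Answer: no maybe no maybe no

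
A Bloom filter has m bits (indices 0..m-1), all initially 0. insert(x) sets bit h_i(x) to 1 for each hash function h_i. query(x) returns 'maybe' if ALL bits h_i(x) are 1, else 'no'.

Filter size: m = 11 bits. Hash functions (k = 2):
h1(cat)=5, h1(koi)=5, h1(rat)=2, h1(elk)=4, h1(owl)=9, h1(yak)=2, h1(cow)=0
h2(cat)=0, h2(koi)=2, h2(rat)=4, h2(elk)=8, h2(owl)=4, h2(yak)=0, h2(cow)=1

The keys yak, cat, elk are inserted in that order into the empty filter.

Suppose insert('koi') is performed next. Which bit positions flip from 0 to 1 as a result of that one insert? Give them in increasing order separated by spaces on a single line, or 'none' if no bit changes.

Start: bits=00000000000
After insert 'yak': sets bits 0 2 -> bits=10100000000
After insert 'cat': sets bits 0 5 -> bits=10100100000
After insert 'elk': sets bits 4 8 -> bits=10101100100
insert 'koi' would touch bits 2 5; currently bit2=1, bit5=1
Bits that are 0 among those (would change 0->1): none

Answer: none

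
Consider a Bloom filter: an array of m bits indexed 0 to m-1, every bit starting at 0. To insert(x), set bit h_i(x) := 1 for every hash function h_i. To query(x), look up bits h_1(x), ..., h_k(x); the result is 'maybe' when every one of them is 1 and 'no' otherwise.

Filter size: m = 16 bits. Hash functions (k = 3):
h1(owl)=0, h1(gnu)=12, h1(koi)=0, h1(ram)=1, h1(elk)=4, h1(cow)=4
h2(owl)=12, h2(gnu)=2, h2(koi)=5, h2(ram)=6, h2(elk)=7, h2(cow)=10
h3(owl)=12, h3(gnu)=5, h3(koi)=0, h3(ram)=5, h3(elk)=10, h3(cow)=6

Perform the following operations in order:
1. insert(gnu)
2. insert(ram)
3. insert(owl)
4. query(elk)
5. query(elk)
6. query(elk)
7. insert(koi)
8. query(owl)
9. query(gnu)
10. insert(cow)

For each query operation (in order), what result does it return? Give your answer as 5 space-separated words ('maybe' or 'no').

Answer: no no no maybe maybe

Derivation:
Start: bits=0000000000000000
Op 1: insert gnu -> sets bits 2 5 12 -> bits=0010010000001000
Op 2: insert ram -> sets bits 1 5 6 -> bits=0110011000001000
Op 3: insert owl -> sets bits 0 12 -> bits=1110011000001000
Op 4: query elk -> checks bit4=0, bit7=0, bit10=0 (has a 0) -> no
Op 5: query elk -> checks bit4=0, bit7=0, bit10=0 (has a 0) -> no
Op 6: query elk -> checks bit4=0, bit7=0, bit10=0 (has a 0) -> no
Op 7: insert koi -> sets bits 0 5 -> bits=1110011000001000
Op 8: query owl -> checks bit0=1, bit12=1 (all 1) -> maybe
Op 9: query gnu -> checks bit2=1, bit5=1, bit12=1 (all 1) -> maybe
Op 10: insert cow -> sets bits 4 6 10 -> bits=1110111000101000
Query results in order: no no no maybe maybe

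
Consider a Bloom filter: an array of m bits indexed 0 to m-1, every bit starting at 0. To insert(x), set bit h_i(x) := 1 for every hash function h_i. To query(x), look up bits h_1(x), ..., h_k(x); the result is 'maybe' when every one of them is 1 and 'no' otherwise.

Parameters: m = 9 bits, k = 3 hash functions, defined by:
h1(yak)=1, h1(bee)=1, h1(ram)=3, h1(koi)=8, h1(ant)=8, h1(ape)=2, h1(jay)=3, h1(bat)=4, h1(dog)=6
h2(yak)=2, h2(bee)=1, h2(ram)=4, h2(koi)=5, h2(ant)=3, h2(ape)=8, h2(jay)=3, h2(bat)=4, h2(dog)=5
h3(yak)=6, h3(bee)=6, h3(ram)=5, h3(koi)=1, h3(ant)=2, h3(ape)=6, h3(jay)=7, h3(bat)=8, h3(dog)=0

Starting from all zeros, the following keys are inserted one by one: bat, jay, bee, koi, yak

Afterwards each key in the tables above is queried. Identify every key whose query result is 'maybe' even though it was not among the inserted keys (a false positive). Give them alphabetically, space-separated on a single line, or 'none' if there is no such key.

Answer: ant ape ram

Derivation:
Start: bits=000000000
After insert 'bat': sets bits 4 8 -> bits=000010001
After insert 'jay': sets bits 3 7 -> bits=000110011
After insert 'bee': sets bits 1 6 -> bits=010110111
After insert 'koi': sets bits 1 5 8 -> bits=010111111
After insert 'yak': sets bits 1 2 6 -> bits=011111111
Not inserted: ant ape dog ram — query each against bits=011111111:
query ant: checks bit2=1, bit3=1, bit8=1 (all 1) -> maybe => FALSE POSITIVE
query ape: checks bit2=1, bit6=1, bit8=1 (all 1) -> maybe => FALSE POSITIVE
query dog: checks bit0=0, bit5=1, bit6=1 (has a 0) -> no => not a false positive
query ram: checks bit3=1, bit4=1, bit5=1 (all 1) -> maybe => FALSE POSITIVE
False positives (alphabetical): ant ape ram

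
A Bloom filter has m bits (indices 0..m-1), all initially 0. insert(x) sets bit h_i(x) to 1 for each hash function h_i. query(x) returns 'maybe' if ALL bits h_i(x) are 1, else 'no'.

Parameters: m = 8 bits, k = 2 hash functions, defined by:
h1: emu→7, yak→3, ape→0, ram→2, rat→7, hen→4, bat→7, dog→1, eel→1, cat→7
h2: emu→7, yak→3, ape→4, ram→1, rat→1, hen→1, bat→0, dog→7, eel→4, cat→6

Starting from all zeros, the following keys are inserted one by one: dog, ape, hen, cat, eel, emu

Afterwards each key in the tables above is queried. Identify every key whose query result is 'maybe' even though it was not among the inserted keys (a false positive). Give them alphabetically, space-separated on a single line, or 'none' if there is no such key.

Start: bits=00000000
After insert 'dog': sets bits 1 7 -> bits=01000001
After insert 'ape': sets bits 0 4 -> bits=11001001
After insert 'hen': sets bits 1 4 -> bits=11001001
After insert 'cat': sets bits 6 7 -> bits=11001011
After insert 'eel': sets bits 1 4 -> bits=11001011
After insert 'emu': sets bits 7 -> bits=11001011
Not inserted: bat ram rat yak — query each against bits=11001011:
query bat: checks bit0=1, bit7=1 (all 1) -> maybe => FALSE POSITIVE
query ram: checks bit1=1, bit2=0 (has a 0) -> no => not a false positive
query rat: checks bit1=1, bit7=1 (all 1) -> maybe => FALSE POSITIVE
query yak: checks bit3=0 (has a 0) -> no => not a false positive
False positives (alphabetical): bat rat

Answer: bat rat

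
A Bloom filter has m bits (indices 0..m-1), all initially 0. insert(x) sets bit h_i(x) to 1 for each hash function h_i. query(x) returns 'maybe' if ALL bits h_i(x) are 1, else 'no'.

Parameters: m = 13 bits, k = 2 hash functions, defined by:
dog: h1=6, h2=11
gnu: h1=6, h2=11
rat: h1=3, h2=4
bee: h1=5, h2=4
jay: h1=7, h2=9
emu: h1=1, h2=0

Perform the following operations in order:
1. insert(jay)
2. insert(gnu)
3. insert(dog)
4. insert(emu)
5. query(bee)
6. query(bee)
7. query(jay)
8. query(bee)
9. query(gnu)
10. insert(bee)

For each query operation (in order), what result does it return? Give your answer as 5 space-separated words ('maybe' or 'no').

Start: bits=0000000000000
Op 1: insert jay -> sets bits 7 9 -> bits=0000000101000
Op 2: insert gnu -> sets bits 6 11 -> bits=0000001101010
Op 3: insert dog -> sets bits 6 11 -> bits=0000001101010
Op 4: insert emu -> sets bits 0 1 -> bits=1100001101010
Op 5: query bee -> checks bit4=0, bit5=0 (has a 0) -> no
Op 6: query bee -> checks bit4=0, bit5=0 (has a 0) -> no
Op 7: query jay -> checks bit7=1, bit9=1 (all 1) -> maybe
Op 8: query bee -> checks bit4=0, bit5=0 (has a 0) -> no
Op 9: query gnu -> checks bit6=1, bit11=1 (all 1) -> maybe
Op 10: insert bee -> sets bits 4 5 -> bits=1100111101010
Query results in order: no no maybe no maybe

Answer: no no maybe no maybe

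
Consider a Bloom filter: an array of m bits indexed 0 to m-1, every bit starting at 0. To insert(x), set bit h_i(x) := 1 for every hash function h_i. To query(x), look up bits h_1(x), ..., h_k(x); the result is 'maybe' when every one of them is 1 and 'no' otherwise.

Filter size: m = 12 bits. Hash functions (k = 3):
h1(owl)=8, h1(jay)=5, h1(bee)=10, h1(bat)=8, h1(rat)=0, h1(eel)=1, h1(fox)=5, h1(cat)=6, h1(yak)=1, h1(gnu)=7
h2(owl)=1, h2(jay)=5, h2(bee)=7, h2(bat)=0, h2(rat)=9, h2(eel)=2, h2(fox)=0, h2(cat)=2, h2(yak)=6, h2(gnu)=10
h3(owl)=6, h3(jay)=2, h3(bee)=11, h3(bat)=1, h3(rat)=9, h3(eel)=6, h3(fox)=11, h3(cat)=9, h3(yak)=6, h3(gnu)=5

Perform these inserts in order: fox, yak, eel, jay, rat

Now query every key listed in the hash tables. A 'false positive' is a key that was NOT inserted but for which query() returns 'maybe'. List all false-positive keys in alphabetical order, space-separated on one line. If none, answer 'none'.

Start: bits=000000000000
After insert 'fox': sets bits 0 5 11 -> bits=100001000001
After insert 'yak': sets bits 1 6 -> bits=110001100001
After insert 'eel': sets bits 1 2 6 -> bits=111001100001
After insert 'jay': sets bits 2 5 -> bits=111001100001
After insert 'rat': sets bits 0 9 -> bits=111001100101
Not inserted: bat bee cat gnu owl — query each against bits=111001100101:
query bat: checks bit0=1, bit1=1, bit8=0 (has a 0) -> no => not a false positive
query bee: checks bit7=0, bit10=0, bit11=1 (has a 0) -> no => not a false positive
query cat: checks bit2=1, bit6=1, bit9=1 (all 1) -> maybe => FALSE POSITIVE
query gnu: checks bit5=1, bit7=0, bit10=0 (has a 0) -> no => not a false positive
query owl: checks bit1=1, bit6=1, bit8=0 (has a 0) -> no => not a false positive
False positives (alphabetical): cat

Answer: cat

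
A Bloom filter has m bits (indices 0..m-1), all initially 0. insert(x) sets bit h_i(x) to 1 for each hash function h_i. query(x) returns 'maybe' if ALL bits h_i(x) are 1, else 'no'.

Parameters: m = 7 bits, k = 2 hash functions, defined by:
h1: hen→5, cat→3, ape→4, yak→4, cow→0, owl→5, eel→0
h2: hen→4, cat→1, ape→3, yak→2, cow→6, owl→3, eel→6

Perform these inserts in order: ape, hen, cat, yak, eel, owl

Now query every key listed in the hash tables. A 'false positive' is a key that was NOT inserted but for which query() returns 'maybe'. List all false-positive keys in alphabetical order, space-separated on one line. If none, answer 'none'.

Answer: cow

Derivation:
Start: bits=0000000
After insert 'ape': sets bits 3 4 -> bits=0001100
After insert 'hen': sets bits 4 5 -> bits=0001110
After insert 'cat': sets bits 1 3 -> bits=0101110
After insert 'yak': sets bits 2 4 -> bits=0111110
After insert 'eel': sets bits 0 6 -> bits=1111111
After insert 'owl': sets bits 3 5 -> bits=1111111
Not inserted: cow — query each against bits=1111111:
query cow: checks bit0=1, bit6=1 (all 1) -> maybe => FALSE POSITIVE
False positives (alphabetical): cow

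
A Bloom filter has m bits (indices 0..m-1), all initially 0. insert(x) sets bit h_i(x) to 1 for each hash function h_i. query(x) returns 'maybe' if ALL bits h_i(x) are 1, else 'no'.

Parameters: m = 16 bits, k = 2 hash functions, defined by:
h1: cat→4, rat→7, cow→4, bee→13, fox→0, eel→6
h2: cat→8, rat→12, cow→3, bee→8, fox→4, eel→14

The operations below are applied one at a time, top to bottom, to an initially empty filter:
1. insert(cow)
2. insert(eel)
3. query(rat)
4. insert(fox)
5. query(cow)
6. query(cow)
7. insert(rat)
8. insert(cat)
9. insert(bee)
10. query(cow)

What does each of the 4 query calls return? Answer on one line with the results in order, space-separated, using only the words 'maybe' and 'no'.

Answer: no maybe maybe maybe

Derivation:
Start: bits=0000000000000000
Op 1: insert cow -> sets bits 3 4 -> bits=0001100000000000
Op 2: insert eel -> sets bits 6 14 -> bits=0001101000000010
Op 3: query rat -> checks bit7=0, bit12=0 (has a 0) -> no
Op 4: insert fox -> sets bits 0 4 -> bits=1001101000000010
Op 5: query cow -> checks bit3=1, bit4=1 (all 1) -> maybe
Op 6: query cow -> checks bit3=1, bit4=1 (all 1) -> maybe
Op 7: insert rat -> sets bits 7 12 -> bits=1001101100001010
Op 8: insert cat -> sets bits 4 8 -> bits=1001101110001010
Op 9: insert bee -> sets bits 8 13 -> bits=1001101110001110
Op 10: query cow -> checks bit3=1, bit4=1 (all 1) -> maybe
Query results in order: no maybe maybe maybe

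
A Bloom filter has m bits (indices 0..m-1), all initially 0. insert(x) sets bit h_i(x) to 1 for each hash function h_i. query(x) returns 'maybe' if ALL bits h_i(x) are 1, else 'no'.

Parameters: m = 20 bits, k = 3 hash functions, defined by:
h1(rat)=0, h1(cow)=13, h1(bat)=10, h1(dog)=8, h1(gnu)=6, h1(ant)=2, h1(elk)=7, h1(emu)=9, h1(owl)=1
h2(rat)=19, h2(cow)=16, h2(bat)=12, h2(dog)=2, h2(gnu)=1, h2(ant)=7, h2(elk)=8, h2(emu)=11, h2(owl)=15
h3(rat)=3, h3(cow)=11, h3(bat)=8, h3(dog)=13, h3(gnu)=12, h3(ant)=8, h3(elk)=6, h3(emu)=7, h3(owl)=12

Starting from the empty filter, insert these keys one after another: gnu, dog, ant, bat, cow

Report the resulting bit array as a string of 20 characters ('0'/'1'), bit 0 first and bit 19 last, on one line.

Start: bits=00000000000000000000
After insert 'gnu': sets bits 1 6 12 -> bits=01000010000010000000
After insert 'dog': sets bits 2 8 13 -> bits=01100010100011000000
After insert 'ant': sets bits 2 7 8 -> bits=01100011100011000000
After insert 'bat': sets bits 8 10 12 -> bits=01100011101011000000
After insert 'cow': sets bits 11 13 16 -> bits=01100011101111001000

Answer: 01100011101111001000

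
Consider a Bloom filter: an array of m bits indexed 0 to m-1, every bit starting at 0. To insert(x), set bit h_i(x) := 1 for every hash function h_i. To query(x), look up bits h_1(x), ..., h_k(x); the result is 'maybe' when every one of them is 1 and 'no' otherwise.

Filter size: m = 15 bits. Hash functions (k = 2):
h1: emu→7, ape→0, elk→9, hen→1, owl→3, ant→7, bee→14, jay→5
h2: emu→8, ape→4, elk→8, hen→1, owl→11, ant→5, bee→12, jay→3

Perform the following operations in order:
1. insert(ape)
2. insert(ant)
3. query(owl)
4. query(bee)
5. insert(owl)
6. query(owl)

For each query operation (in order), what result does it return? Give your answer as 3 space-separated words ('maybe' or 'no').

Start: bits=000000000000000
Op 1: insert ape -> sets bits 0 4 -> bits=100010000000000
Op 2: insert ant -> sets bits 5 7 -> bits=100011010000000
Op 3: query owl -> checks bit3=0, bit11=0 (has a 0) -> no
Op 4: query bee -> checks bit12=0, bit14=0 (has a 0) -> no
Op 5: insert owl -> sets bits 3 11 -> bits=100111010001000
Op 6: query owl -> checks bit3=1, bit11=1 (all 1) -> maybe
Query results in order: no no maybe

Answer: no no maybe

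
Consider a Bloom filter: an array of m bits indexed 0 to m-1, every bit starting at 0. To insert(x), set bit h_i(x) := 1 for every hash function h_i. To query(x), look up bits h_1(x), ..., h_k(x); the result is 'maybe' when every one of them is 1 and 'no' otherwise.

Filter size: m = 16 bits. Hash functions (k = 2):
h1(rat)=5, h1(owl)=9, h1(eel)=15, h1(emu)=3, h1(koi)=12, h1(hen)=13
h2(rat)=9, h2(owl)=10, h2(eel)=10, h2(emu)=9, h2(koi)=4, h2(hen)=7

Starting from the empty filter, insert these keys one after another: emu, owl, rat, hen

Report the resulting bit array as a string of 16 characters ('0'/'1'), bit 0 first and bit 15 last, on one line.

Start: bits=0000000000000000
After insert 'emu': sets bits 3 9 -> bits=0001000001000000
After insert 'owl': sets bits 9 10 -> bits=0001000001100000
After insert 'rat': sets bits 5 9 -> bits=0001010001100000
After insert 'hen': sets bits 7 13 -> bits=0001010101100100

Answer: 0001010101100100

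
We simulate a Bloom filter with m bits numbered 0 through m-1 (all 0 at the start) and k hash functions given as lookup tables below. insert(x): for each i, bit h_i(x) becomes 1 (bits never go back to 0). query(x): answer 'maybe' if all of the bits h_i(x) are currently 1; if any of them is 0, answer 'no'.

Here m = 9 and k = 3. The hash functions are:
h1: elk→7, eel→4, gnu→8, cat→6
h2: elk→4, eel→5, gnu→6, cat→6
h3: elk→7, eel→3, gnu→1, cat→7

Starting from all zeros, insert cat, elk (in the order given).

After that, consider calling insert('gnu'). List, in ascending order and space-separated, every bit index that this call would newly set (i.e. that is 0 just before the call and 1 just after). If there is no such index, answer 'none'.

Answer: 1 8

Derivation:
Start: bits=000000000
After insert 'cat': sets bits 6 7 -> bits=000000110
After insert 'elk': sets bits 4 7 -> bits=000010110
insert 'gnu' would touch bits 1 6 8; currently bit1=0, bit6=1, bit8=0
Bits that are 0 among those (would change 0->1): 1 8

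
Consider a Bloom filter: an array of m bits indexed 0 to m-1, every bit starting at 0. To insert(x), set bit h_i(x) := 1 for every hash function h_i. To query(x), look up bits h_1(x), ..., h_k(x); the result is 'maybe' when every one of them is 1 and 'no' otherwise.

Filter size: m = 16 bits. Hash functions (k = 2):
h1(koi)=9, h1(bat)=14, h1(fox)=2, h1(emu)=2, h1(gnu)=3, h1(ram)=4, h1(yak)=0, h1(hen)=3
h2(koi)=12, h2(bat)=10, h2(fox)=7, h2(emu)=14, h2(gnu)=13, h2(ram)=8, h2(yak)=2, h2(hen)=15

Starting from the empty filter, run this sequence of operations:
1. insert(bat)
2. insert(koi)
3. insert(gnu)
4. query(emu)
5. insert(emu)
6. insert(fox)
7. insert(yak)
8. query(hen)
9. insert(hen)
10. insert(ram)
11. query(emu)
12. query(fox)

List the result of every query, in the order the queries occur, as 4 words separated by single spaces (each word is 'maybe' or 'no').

Start: bits=0000000000000000
Op 1: insert bat -> sets bits 10 14 -> bits=0000000000100010
Op 2: insert koi -> sets bits 9 12 -> bits=0000000001101010
Op 3: insert gnu -> sets bits 3 13 -> bits=0001000001101110
Op 4: query emu -> checks bit2=0, bit14=1 (has a 0) -> no
Op 5: insert emu -> sets bits 2 14 -> bits=0011000001101110
Op 6: insert fox -> sets bits 2 7 -> bits=0011000101101110
Op 7: insert yak -> sets bits 0 2 -> bits=1011000101101110
Op 8: query hen -> checks bit3=1, bit15=0 (has a 0) -> no
Op 9: insert hen -> sets bits 3 15 -> bits=1011000101101111
Op 10: insert ram -> sets bits 4 8 -> bits=1011100111101111
Op 11: query emu -> checks bit2=1, bit14=1 (all 1) -> maybe
Op 12: query fox -> checks bit2=1, bit7=1 (all 1) -> maybe
Query results in order: no no maybe maybe

Answer: no no maybe maybe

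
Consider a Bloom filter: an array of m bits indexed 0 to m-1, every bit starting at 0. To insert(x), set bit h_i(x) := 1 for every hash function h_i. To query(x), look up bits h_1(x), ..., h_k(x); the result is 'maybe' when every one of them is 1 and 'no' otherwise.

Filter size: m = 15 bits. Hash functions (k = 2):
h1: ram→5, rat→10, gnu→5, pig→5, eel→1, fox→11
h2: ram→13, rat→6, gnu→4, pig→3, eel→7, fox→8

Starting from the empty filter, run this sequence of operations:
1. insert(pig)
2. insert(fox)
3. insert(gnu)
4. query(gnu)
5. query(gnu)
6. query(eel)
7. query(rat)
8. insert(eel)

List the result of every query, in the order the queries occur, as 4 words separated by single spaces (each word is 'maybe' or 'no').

Start: bits=000000000000000
Op 1: insert pig -> sets bits 3 5 -> bits=000101000000000
Op 2: insert fox -> sets bits 8 11 -> bits=000101001001000
Op 3: insert gnu -> sets bits 4 5 -> bits=000111001001000
Op 4: query gnu -> checks bit4=1, bit5=1 (all 1) -> maybe
Op 5: query gnu -> checks bit4=1, bit5=1 (all 1) -> maybe
Op 6: query eel -> checks bit1=0, bit7=0 (has a 0) -> no
Op 7: query rat -> checks bit6=0, bit10=0 (has a 0) -> no
Op 8: insert eel -> sets bits 1 7 -> bits=010111011001000
Query results in order: maybe maybe no no

Answer: maybe maybe no no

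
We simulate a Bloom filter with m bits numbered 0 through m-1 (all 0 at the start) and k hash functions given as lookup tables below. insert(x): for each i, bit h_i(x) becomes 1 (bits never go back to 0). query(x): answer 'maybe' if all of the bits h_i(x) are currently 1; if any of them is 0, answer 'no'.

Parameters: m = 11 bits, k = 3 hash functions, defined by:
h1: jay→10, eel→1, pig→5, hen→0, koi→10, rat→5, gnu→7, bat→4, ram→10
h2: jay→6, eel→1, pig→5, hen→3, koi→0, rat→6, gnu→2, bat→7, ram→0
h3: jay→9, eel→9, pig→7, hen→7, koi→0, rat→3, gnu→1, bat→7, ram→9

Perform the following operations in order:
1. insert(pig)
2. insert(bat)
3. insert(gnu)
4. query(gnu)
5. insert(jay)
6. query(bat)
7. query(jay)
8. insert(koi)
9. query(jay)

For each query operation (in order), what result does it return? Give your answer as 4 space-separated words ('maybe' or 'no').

Start: bits=00000000000
Op 1: insert pig -> sets bits 5 7 -> bits=00000101000
Op 2: insert bat -> sets bits 4 7 -> bits=00001101000
Op 3: insert gnu -> sets bits 1 2 7 -> bits=01101101000
Op 4: query gnu -> checks bit1=1, bit2=1, bit7=1 (all 1) -> maybe
Op 5: insert jay -> sets bits 6 9 10 -> bits=01101111011
Op 6: query bat -> checks bit4=1, bit7=1 (all 1) -> maybe
Op 7: query jay -> checks bit6=1, bit9=1, bit10=1 (all 1) -> maybe
Op 8: insert koi -> sets bits 0 10 -> bits=11101111011
Op 9: query jay -> checks bit6=1, bit9=1, bit10=1 (all 1) -> maybe
Query results in order: maybe maybe maybe maybe

Answer: maybe maybe maybe maybe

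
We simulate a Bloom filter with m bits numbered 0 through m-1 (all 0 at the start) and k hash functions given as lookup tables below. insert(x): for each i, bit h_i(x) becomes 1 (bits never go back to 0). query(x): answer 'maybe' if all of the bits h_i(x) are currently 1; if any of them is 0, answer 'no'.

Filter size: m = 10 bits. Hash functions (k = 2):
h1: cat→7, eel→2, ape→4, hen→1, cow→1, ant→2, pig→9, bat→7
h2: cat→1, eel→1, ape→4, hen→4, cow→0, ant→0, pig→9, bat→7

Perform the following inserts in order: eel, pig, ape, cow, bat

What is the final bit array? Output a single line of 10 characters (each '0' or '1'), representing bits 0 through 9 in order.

Start: bits=0000000000
After insert 'eel': sets bits 1 2 -> bits=0110000000
After insert 'pig': sets bits 9 -> bits=0110000001
After insert 'ape': sets bits 4 -> bits=0110100001
After insert 'cow': sets bits 0 1 -> bits=1110100001
After insert 'bat': sets bits 7 -> bits=1110100101

Answer: 1110100101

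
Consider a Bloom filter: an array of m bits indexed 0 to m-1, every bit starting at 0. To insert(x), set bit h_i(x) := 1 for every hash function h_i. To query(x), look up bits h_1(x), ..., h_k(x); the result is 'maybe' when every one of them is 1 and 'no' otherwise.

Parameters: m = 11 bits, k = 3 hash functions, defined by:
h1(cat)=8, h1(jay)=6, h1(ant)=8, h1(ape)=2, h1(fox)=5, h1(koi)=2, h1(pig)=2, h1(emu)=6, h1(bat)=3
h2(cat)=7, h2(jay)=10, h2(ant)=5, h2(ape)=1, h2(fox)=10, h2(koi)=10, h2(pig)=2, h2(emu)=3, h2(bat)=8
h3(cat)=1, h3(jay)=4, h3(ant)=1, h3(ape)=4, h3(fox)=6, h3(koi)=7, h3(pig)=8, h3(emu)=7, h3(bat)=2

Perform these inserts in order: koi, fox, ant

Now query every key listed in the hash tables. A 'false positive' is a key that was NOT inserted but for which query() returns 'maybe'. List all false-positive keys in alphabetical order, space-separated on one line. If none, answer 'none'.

Start: bits=00000000000
After insert 'koi': sets bits 2 7 10 -> bits=00100001001
After insert 'fox': sets bits 5 6 10 -> bits=00100111001
After insert 'ant': sets bits 1 5 8 -> bits=01100111101
Not inserted: ape bat cat emu jay pig — query each against bits=01100111101:
query ape: checks bit1=1, bit2=1, bit4=0 (has a 0) -> no => not a false positive
query bat: checks bit2=1, bit3=0, bit8=1 (has a 0) -> no => not a false positive
query cat: checks bit1=1, bit7=1, bit8=1 (all 1) -> maybe => FALSE POSITIVE
query emu: checks bit3=0, bit6=1, bit7=1 (has a 0) -> no => not a false positive
query jay: checks bit4=0, bit6=1, bit10=1 (has a 0) -> no => not a false positive
query pig: checks bit2=1, bit8=1 (all 1) -> maybe => FALSE POSITIVE
False positives (alphabetical): cat pig

Answer: cat pig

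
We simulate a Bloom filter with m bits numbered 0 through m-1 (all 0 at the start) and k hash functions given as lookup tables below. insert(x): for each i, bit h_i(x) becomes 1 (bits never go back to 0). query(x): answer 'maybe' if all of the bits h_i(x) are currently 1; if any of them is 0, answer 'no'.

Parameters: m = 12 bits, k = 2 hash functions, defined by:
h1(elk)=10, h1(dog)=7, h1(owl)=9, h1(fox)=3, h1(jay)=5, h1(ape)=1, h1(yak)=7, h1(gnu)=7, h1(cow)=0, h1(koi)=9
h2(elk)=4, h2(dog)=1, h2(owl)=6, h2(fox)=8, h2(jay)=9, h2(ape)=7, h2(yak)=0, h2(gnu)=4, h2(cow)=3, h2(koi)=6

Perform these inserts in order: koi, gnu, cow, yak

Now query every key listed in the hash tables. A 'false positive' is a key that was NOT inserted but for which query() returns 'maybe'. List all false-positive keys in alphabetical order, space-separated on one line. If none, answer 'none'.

Answer: owl

Derivation:
Start: bits=000000000000
After insert 'koi': sets bits 6 9 -> bits=000000100100
After insert 'gnu': sets bits 4 7 -> bits=000010110100
After insert 'cow': sets bits 0 3 -> bits=100110110100
After insert 'yak': sets bits 0 7 -> bits=100110110100
Not inserted: ape dog elk fox jay owl — query each against bits=100110110100:
query ape: checks bit1=0, bit7=1 (has a 0) -> no => not a false positive
query dog: checks bit1=0, bit7=1 (has a 0) -> no => not a false positive
query elk: checks bit4=1, bit10=0 (has a 0) -> no => not a false positive
query fox: checks bit3=1, bit8=0 (has a 0) -> no => not a false positive
query jay: checks bit5=0, bit9=1 (has a 0) -> no => not a false positive
query owl: checks bit6=1, bit9=1 (all 1) -> maybe => FALSE POSITIVE
False positives (alphabetical): owl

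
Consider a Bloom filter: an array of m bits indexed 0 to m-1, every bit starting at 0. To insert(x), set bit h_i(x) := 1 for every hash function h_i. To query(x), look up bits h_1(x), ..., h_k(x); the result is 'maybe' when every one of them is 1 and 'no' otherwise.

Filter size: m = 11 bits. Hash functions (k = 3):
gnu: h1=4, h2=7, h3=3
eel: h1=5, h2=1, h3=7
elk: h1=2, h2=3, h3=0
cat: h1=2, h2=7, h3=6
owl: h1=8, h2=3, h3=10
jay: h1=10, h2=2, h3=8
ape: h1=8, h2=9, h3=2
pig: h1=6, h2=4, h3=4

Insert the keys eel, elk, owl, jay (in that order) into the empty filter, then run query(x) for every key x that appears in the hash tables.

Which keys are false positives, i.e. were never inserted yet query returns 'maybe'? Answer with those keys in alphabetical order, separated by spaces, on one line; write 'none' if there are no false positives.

Answer: none

Derivation:
Start: bits=00000000000
After insert 'eel': sets bits 1 5 7 -> bits=01000101000
After insert 'elk': sets bits 0 2 3 -> bits=11110101000
After insert 'owl': sets bits 3 8 10 -> bits=11110101101
After insert 'jay': sets bits 2 8 10 -> bits=11110101101
Not inserted: ape cat gnu pig — query each against bits=11110101101:
query ape: checks bit2=1, bit8=1, bit9=0 (has a 0) -> no => not a false positive
query cat: checks bit2=1, bit6=0, bit7=1 (has a 0) -> no => not a false positive
query gnu: checks bit3=1, bit4=0, bit7=1 (has a 0) -> no => not a false positive
query pig: checks bit4=0, bit6=0 (has a 0) -> no => not a false positive
False positives (alphabetical): none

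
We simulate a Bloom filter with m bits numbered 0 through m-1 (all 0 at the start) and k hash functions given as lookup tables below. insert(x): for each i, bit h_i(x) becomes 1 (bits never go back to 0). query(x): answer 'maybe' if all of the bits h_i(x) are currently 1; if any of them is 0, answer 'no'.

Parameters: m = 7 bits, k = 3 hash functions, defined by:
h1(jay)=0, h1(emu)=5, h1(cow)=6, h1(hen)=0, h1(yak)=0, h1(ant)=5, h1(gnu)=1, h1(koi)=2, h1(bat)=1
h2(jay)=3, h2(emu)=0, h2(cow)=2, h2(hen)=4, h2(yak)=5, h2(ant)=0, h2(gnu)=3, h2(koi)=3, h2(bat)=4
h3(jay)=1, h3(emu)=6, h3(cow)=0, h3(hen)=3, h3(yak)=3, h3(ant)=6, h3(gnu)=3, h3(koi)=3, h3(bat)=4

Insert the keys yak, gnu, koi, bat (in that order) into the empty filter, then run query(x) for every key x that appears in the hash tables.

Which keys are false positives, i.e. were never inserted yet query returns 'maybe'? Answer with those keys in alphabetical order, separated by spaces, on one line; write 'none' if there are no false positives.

Start: bits=0000000
After insert 'yak': sets bits 0 3 5 -> bits=1001010
After insert 'gnu': sets bits 1 3 -> bits=1101010
After insert 'koi': sets bits 2 3 -> bits=1111010
After insert 'bat': sets bits 1 4 -> bits=1111110
Not inserted: ant cow emu hen jay — query each against bits=1111110:
query ant: checks bit0=1, bit5=1, bit6=0 (has a 0) -> no => not a false positive
query cow: checks bit0=1, bit2=1, bit6=0 (has a 0) -> no => not a false positive
query emu: checks bit0=1, bit5=1, bit6=0 (has a 0) -> no => not a false positive
query hen: checks bit0=1, bit3=1, bit4=1 (all 1) -> maybe => FALSE POSITIVE
query jay: checks bit0=1, bit1=1, bit3=1 (all 1) -> maybe => FALSE POSITIVE
False positives (alphabetical): hen jay

Answer: hen jay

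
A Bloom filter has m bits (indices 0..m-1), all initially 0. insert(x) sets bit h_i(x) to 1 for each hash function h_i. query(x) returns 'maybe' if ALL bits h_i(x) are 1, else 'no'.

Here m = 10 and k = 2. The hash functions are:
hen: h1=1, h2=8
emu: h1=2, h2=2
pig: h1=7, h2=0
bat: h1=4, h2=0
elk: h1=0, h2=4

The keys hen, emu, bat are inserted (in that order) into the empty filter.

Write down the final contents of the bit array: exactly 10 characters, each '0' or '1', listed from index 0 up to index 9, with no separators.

Start: bits=0000000000
After insert 'hen': sets bits 1 8 -> bits=0100000010
After insert 'emu': sets bits 2 -> bits=0110000010
After insert 'bat': sets bits 0 4 -> bits=1110100010

Answer: 1110100010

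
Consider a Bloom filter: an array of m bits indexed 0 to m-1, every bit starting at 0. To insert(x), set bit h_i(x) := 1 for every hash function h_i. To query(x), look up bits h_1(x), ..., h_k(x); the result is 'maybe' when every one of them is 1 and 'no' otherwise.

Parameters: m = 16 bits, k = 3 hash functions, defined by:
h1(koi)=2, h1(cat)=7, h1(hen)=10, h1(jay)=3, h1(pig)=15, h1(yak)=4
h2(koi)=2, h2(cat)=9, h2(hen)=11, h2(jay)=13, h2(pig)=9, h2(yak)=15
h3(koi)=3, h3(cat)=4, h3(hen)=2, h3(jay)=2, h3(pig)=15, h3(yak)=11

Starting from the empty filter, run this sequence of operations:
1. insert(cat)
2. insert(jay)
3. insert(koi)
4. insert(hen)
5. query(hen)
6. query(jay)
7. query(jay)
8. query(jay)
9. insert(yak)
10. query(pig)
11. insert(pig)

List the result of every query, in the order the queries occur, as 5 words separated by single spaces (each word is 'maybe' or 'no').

Start: bits=0000000000000000
Op 1: insert cat -> sets bits 4 7 9 -> bits=0000100101000000
Op 2: insert jay -> sets bits 2 3 13 -> bits=0011100101000100
Op 3: insert koi -> sets bits 2 3 -> bits=0011100101000100
Op 4: insert hen -> sets bits 2 10 11 -> bits=0011100101110100
Op 5: query hen -> checks bit2=1, bit10=1, bit11=1 (all 1) -> maybe
Op 6: query jay -> checks bit2=1, bit3=1, bit13=1 (all 1) -> maybe
Op 7: query jay -> checks bit2=1, bit3=1, bit13=1 (all 1) -> maybe
Op 8: query jay -> checks bit2=1, bit3=1, bit13=1 (all 1) -> maybe
Op 9: insert yak -> sets bits 4 11 15 -> bits=0011100101110101
Op 10: query pig -> checks bit9=1, bit15=1 (all 1) -> maybe
Op 11: insert pig -> sets bits 9 15 -> bits=0011100101110101
Query results in order: maybe maybe maybe maybe maybe

Answer: maybe maybe maybe maybe maybe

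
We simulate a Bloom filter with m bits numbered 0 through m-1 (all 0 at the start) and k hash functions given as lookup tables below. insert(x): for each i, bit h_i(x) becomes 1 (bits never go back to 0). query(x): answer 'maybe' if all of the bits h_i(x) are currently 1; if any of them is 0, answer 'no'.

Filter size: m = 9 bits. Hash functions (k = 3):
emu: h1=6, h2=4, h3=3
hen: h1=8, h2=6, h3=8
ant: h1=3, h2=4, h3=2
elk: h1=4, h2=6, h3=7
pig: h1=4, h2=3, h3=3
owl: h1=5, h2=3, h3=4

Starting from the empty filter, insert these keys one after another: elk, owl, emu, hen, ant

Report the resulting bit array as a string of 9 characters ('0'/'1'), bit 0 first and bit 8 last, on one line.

Start: bits=000000000
After insert 'elk': sets bits 4 6 7 -> bits=000010110
After insert 'owl': sets bits 3 4 5 -> bits=000111110
After insert 'emu': sets bits 3 4 6 -> bits=000111110
After insert 'hen': sets bits 6 8 -> bits=000111111
After insert 'ant': sets bits 2 3 4 -> bits=001111111

Answer: 001111111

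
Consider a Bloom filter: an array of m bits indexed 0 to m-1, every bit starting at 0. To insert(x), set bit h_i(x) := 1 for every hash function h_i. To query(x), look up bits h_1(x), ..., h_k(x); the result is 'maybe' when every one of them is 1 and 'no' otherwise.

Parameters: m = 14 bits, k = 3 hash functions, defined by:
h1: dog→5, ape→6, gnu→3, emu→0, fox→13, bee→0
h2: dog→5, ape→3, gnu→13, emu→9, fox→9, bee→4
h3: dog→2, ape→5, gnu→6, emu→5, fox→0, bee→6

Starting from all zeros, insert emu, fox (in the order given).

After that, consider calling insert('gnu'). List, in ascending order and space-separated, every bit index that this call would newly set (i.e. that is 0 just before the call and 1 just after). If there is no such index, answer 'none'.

Start: bits=00000000000000
After insert 'emu': sets bits 0 5 9 -> bits=10000100010000
After insert 'fox': sets bits 0 9 13 -> bits=10000100010001
insert 'gnu' would touch bits 3 6 13; currently bit3=0, bit6=0, bit13=1
Bits that are 0 among those (would change 0->1): 3 6

Answer: 3 6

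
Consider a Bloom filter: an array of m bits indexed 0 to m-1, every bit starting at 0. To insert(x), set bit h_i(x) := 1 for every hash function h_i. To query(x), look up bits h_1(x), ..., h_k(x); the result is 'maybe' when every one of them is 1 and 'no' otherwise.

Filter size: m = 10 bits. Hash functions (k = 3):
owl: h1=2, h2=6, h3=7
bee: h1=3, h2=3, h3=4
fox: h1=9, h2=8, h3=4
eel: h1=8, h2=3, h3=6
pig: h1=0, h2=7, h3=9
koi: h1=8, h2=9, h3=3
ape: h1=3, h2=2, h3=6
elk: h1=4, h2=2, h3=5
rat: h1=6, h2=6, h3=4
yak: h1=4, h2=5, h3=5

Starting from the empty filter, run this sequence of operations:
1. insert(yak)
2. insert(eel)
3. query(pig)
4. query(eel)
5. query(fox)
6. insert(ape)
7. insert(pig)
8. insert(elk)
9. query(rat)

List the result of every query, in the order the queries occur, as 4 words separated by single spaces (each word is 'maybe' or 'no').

Start: bits=0000000000
Op 1: insert yak -> sets bits 4 5 -> bits=0000110000
Op 2: insert eel -> sets bits 3 6 8 -> bits=0001111010
Op 3: query pig -> checks bit0=0, bit7=0, bit9=0 (has a 0) -> no
Op 4: query eel -> checks bit3=1, bit6=1, bit8=1 (all 1) -> maybe
Op 5: query fox -> checks bit4=1, bit8=1, bit9=0 (has a 0) -> no
Op 6: insert ape -> sets bits 2 3 6 -> bits=0011111010
Op 7: insert pig -> sets bits 0 7 9 -> bits=1011111111
Op 8: insert elk -> sets bits 2 4 5 -> bits=1011111111
Op 9: query rat -> checks bit4=1, bit6=1 (all 1) -> maybe
Query results in order: no maybe no maybe

Answer: no maybe no maybe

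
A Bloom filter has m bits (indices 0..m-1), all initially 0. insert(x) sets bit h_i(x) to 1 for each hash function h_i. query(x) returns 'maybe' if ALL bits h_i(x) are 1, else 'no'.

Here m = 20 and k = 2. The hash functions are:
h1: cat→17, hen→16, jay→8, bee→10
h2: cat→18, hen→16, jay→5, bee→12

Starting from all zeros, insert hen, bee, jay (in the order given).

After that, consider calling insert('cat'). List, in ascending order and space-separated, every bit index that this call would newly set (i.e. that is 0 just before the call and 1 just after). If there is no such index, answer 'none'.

Start: bits=00000000000000000000
After insert 'hen': sets bits 16 -> bits=00000000000000001000
After insert 'bee': sets bits 10 12 -> bits=00000000001010001000
After insert 'jay': sets bits 5 8 -> bits=00000100101010001000
insert 'cat' would touch bits 17 18; currently bit17=0, bit18=0
Bits that are 0 among those (would change 0->1): 17 18

Answer: 17 18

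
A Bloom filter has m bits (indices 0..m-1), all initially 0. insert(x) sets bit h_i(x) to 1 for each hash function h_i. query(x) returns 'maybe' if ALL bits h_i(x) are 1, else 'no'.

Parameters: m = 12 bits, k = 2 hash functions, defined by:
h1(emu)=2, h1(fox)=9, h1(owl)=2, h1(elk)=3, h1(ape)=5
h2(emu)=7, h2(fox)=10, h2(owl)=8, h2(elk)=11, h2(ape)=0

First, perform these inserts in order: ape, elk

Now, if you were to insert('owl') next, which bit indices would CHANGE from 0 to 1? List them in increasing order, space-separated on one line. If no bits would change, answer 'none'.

Start: bits=000000000000
After insert 'ape': sets bits 0 5 -> bits=100001000000
After insert 'elk': sets bits 3 11 -> bits=100101000001
insert 'owl' would touch bits 2 8; currently bit2=0, bit8=0
Bits that are 0 among those (would change 0->1): 2 8

Answer: 2 8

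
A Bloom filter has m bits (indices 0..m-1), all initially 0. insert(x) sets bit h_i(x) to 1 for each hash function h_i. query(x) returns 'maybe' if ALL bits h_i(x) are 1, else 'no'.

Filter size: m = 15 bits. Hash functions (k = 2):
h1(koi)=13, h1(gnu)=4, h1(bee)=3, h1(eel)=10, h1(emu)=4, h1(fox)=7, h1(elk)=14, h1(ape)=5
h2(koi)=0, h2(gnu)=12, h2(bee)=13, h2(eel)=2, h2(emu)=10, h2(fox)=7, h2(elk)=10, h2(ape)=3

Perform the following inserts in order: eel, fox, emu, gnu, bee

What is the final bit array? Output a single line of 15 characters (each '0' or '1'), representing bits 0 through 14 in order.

Start: bits=000000000000000
After insert 'eel': sets bits 2 10 -> bits=001000000010000
After insert 'fox': sets bits 7 -> bits=001000010010000
After insert 'emu': sets bits 4 10 -> bits=001010010010000
After insert 'gnu': sets bits 4 12 -> bits=001010010010100
After insert 'bee': sets bits 3 13 -> bits=001110010010110

Answer: 001110010010110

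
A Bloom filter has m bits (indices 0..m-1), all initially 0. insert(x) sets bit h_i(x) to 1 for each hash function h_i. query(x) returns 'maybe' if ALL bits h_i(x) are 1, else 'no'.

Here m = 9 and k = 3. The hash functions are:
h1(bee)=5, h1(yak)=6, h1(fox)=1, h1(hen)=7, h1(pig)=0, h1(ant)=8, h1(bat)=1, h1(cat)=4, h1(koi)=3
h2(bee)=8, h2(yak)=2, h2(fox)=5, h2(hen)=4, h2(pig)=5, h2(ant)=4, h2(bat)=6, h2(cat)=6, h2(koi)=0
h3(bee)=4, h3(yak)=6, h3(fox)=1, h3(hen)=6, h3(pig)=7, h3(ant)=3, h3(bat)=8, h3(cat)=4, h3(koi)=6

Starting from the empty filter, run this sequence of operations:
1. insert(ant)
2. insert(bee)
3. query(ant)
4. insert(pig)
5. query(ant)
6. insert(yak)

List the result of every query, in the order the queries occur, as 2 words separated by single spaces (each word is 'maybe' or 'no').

Answer: maybe maybe

Derivation:
Start: bits=000000000
Op 1: insert ant -> sets bits 3 4 8 -> bits=000110001
Op 2: insert bee -> sets bits 4 5 8 -> bits=000111001
Op 3: query ant -> checks bit3=1, bit4=1, bit8=1 (all 1) -> maybe
Op 4: insert pig -> sets bits 0 5 7 -> bits=100111011
Op 5: query ant -> checks bit3=1, bit4=1, bit8=1 (all 1) -> maybe
Op 6: insert yak -> sets bits 2 6 -> bits=101111111
Query results in order: maybe maybe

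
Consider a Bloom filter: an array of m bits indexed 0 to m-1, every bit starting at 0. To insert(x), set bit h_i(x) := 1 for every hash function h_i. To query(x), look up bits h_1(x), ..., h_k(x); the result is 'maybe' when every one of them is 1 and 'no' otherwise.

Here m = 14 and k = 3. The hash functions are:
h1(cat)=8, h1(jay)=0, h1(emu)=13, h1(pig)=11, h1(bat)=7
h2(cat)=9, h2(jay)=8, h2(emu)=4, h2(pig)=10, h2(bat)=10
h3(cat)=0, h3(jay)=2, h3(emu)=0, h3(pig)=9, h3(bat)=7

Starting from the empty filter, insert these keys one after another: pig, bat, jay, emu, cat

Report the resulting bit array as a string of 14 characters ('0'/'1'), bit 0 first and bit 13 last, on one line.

Start: bits=00000000000000
After insert 'pig': sets bits 9 10 11 -> bits=00000000011100
After insert 'bat': sets bits 7 10 -> bits=00000001011100
After insert 'jay': sets bits 0 2 8 -> bits=10100001111100
After insert 'emu': sets bits 0 4 13 -> bits=10101001111101
After insert 'cat': sets bits 0 8 9 -> bits=10101001111101

Answer: 10101001111101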